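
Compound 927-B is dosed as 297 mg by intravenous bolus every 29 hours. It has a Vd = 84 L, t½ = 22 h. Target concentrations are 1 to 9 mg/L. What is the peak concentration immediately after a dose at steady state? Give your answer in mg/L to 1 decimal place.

Over one 29-h interval, 29/22 ≈ 1.3182 half-lives elapse, leaving f ≈ 0.4010 of each dose.
At steady state, accumulation factor R = 1/(1 − e^(−kτ)) ≈ 1.6694.
Each bolus raises the concentration by D/Vd = 297/84 ≈ 3.536 mg/L.
Steady-state peak Cmax,ss = C₀·R ≈ 3.536 × 1.6694 ≈ 5.903 mg/L.
Peak 5.9 mg/L vs MTC 9 mg/L: below toxic threshold.

5.9 mg/L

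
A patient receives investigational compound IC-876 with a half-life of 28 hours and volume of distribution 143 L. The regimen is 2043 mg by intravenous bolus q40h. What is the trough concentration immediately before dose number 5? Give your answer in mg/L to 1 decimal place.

f = (1/2)^(τ/t½) = (1/2)^(40/28) ≈ 0.3715.
C₀ = D/Vd = 2043/143 ≈ 14.287 mg/L.
Before the 5th dose, 4 doses have been given. Superposition: Cmin = C₀·(f + f² + … + f^4).
≈ 14.287 × (0.3715 + 0.1380 + 0.0513 + 0.0190) ≈ 14.287 × 0.5798 ≈ 8.284 mg/L.

8.3 mg/L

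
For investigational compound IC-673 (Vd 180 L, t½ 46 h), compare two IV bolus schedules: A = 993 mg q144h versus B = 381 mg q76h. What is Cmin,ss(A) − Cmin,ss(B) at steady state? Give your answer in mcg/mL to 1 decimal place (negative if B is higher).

Regimen A: f = (1/2)^(144/46) ≈ 0.1142; Cmin,ss = (993/180)·f/(1−f) ≈ 0.711 mcg/mL.
Regimen B: f = (1/2)^(76/46) ≈ 0.3182; Cmin,ss = (381/180)·f/(1−f) ≈ 0.988 mcg/mL.
Difference ≈ 0.711 − 0.988 ≈ -0.277 mcg/mL.

-0.3 mcg/mL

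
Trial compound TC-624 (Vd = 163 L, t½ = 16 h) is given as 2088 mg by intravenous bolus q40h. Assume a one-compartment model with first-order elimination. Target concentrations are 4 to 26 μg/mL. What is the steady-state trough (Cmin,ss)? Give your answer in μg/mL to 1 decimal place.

2.8 μg/mL

k = ln2/t½ = ln2/16 ≈ 0.043322 h⁻¹; fraction remaining f = e^(−kτ) = e^(−0.043322×40) ≈ 0.1768.
Single-dose peak C₀ = D/Vd = 2088/163 ≈ 12.810 μg/mL.
Steady-state trough Cmin,ss = C₀·f/(1−f) ≈ 12.810 × 0.1768/0.8232 ≈ 2.751 μg/mL.
Trough 2.8 μg/mL vs MEC 4 μg/mL: subtherapeutic.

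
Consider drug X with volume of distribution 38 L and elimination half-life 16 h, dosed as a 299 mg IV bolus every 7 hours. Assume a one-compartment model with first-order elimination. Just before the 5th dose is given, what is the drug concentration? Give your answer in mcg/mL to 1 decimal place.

15.6 mcg/mL

f = (1/2)^(τ/t½) = (1/2)^(7/16) ≈ 0.7384.
C₀ = D/Vd = 299/38 ≈ 7.868 mcg/mL.
Before the 5th dose, 4 doses have been given. Superposition: Cmin = C₀·(f + f² + … + f^4).
≈ 7.868 × (0.7384 + 0.5452 + 0.4026 + 0.2973) ≈ 7.868 × 1.9835 ≈ 15.606 mcg/mL.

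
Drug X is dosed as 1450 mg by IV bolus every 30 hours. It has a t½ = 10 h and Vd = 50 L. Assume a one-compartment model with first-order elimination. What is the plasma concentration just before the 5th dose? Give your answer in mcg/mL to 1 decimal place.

f = (1/2)^(τ/t½) = (1/2)^(30/10) ≈ 0.1250.
C₀ = D/Vd = 1450/50 ≈ 29.000 mcg/mL.
Before the 5th dose, 4 doses have been given. Superposition: Cmin = C₀·(f + f² + … + f^4).
≈ 29.000 × (0.1250 + 0.0156 + 0.0020 + 0.0002) ≈ 29.000 × 0.1428 ≈ 4.141 mcg/mL.

4.1 mcg/mL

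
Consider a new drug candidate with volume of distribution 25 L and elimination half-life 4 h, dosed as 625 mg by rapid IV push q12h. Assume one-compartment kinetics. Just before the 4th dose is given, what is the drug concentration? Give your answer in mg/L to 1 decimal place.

f = (1/2)^(τ/t½) = (1/2)^(12/4) ≈ 0.1250.
C₀ = D/Vd = 625/25 ≈ 25.000 mg/L.
Before the 4th dose, 3 doses have been given. Superposition: Cmin = C₀·(f + f² + … + f^3).
≈ 25.000 × (0.1250 + 0.0156 + 0.0020) ≈ 25.000 × 0.1426 ≈ 3.565 mg/L.

3.6 mg/L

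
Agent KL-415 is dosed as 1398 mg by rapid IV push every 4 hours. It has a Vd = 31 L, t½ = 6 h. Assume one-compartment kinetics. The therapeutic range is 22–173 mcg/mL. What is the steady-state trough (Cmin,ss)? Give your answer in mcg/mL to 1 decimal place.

τ/t½ = 4/6 ≈ 0.66667, so fraction remaining f = (1/2)^(4/6) ≈ 0.6300.
Single-dose peak C₀ = D/Vd = 1398/31 ≈ 45.097 mcg/mL.
Steady-state trough Cmin,ss = C₀·f/(1−f) ≈ 45.097 × 0.6300/0.3700 ≈ 76.787 mcg/mL.
Trough 76.8 mcg/mL vs MEC 22 mcg/mL: adequate.

76.8 mcg/mL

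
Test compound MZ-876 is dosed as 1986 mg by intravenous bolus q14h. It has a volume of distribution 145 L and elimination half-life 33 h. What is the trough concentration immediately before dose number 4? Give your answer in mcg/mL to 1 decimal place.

f = (1/2)^(τ/t½) = (1/2)^(14/33) ≈ 0.7452.
C₀ = D/Vd = 1986/145 ≈ 13.697 mcg/mL.
Before the 4th dose, 3 doses have been given. Superposition: Cmin = C₀·(f + f² + … + f^3).
≈ 13.697 × (0.7452 + 0.5553 + 0.4138) ≈ 13.697 × 1.7143 ≈ 23.481 mcg/mL.

23.5 mcg/mL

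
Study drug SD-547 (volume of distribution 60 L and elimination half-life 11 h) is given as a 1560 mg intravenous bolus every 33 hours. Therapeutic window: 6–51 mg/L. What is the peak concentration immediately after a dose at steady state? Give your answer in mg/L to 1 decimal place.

29.7 mg/L

The dosing interval is 3 half-lives, so f = 2^(−3) = 0.125.
Accumulation ratio R = 1/(1 − f) = 1/0.875 = 8/7.
Single-dose peak C₀ = D/Vd = 1560/60 = 26 mg/L.
Steady-state peak Cmax,ss = C₀·R = 26 × 8/7 ≈ 29.714 mg/L.
Peak 29.7 mg/L vs MTC 51 mg/L: below toxic threshold.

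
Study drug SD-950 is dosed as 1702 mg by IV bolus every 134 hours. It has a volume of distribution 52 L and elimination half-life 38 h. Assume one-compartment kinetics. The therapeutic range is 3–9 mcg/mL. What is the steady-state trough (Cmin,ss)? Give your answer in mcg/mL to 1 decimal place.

3.1 mcg/mL

Over one 134-h interval, 134/38 ≈ 3.5263 half-lives elapse, leaving f ≈ 0.0868 of each dose.
At steady state, accumulation factor R = 1/(1 − e^(−kτ)) ≈ 1.0951.
Each bolus raises the concentration by D/Vd = 1702/52 ≈ 32.731 mcg/mL.
Steady-state peak Cmax,ss = C₀·R ≈ 32.731 × 1.0951 ≈ 35.844 mcg/mL.
Steady-state trough Cmin,ss = Cmax,ss·f ≈ 35.844 × 0.0868 ≈ 3.111 mcg/mL.
Trough 3.1 mcg/mL vs MEC 3 mcg/mL: adequate.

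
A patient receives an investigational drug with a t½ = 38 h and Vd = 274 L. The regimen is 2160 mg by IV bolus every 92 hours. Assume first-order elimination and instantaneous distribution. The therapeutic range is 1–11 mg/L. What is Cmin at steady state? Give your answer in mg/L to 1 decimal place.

1.8 mg/L

Over one 92-h interval, 92/38 ≈ 2.4211 half-lives elapse, leaving f ≈ 0.1867 of each dose.
Accumulation ratio R = 1/(1 − f) ≈ 1/0.8133 ≈ 1.2296.
Single-dose peak C₀ = D/Vd = 2160/274 ≈ 7.883 mg/L.
Steady-state peak Cmax,ss = C₀·R ≈ 7.883 × 1.2296 ≈ 9.693 mg/L.
Steady-state trough Cmin,ss = Cmax,ss·f ≈ 9.693 × 0.1867 ≈ 1.810 mg/L.
Trough 1.8 mg/L vs MEC 1 mg/L: adequate.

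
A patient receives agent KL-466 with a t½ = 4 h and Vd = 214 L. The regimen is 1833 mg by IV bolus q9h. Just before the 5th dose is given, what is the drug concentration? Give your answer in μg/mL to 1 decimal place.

2.3 μg/mL

f = (1/2)^(τ/t½) = (1/2)^(9/4) ≈ 0.2102.
C₀ = D/Vd = 1833/214 ≈ 8.565 μg/mL.
Before the 5th dose, 4 doses have been given. Superposition: Cmin = C₀·(f + f² + … + f^4).
≈ 8.565 × (0.2102 + 0.0442 + 0.0093 + 0.0020) ≈ 8.565 × 0.2657 ≈ 2.276 μg/mL.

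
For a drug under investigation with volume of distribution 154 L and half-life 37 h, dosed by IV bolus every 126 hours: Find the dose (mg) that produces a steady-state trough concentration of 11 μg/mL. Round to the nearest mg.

τ/t½ = 126/37 ≈ 3.4054, so f = (1/2)^(126/37) ≈ 0.094378.
Cmin,ss = (D/Vd)·f/(1−f), so D = Cmin,ss·Vd·(1−f)/f.
D = 11 × 154 × (1−f)/f ≈ 11 × 154 × 9.59569 ≈ 16255.10 mg.

16255 mg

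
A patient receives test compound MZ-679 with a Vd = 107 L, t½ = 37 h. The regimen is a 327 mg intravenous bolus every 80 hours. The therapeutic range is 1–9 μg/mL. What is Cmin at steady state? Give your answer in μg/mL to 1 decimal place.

0.9 μg/mL

Over one 80-h interval, 80/37 ≈ 2.1622 half-lives elapse, leaving f ≈ 0.2234 of each dose.
Accumulation ratio R = 1/(1 − f) ≈ 1/0.7766 ≈ 1.2877.
Each bolus raises the concentration by D/Vd = 327/107 ≈ 3.056 μg/mL.
Cmax,ss = C₀/(1 − f) ≈ 3.056/0.7766 ≈ 3.935 μg/mL.
Steady-state trough Cmin,ss = Cmax,ss·f ≈ 3.935 × 0.2234 ≈ 0.879 μg/mL.
Trough 0.9 μg/mL vs MEC 1 μg/mL: subtherapeutic.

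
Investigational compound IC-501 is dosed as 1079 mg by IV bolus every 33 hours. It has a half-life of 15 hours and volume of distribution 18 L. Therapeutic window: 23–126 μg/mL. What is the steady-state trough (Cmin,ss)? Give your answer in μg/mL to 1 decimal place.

k = ln2/t½ = ln2/15 ≈ 0.046210 h⁻¹; fraction remaining f = e^(−kτ) = e^(−0.046210×33) ≈ 0.2176.
Accumulation ratio R = 1/(1 − f) ≈ 1/0.7824 ≈ 1.2781.
Single-dose peak C₀ = D/Vd = 1079/18 ≈ 59.944 μg/mL.
Steady-state peak Cmax,ss = C₀·R ≈ 59.944 × 1.2781 ≈ 76.614 μg/mL.
Steady-state trough Cmin,ss = Cmax,ss·f ≈ 76.614 × 0.2176 ≈ 16.671 μg/mL.
Trough 16.7 μg/mL vs MEC 23 μg/mL: subtherapeutic.

16.7 μg/mL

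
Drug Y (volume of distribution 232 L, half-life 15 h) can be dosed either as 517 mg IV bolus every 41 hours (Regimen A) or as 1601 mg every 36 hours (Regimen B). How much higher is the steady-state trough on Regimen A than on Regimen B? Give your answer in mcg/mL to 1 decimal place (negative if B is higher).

Regimen A: f = (1/2)^(41/15) ≈ 0.1504; Cmin,ss = (517/232)·f/(1−f) ≈ 0.394 mcg/mL.
Regimen B: f = (1/2)^(36/15) ≈ 0.1895; Cmin,ss = (1601/232)·f/(1−f) ≈ 1.613 mcg/mL.
Difference ≈ 0.394 − 1.613 ≈ -1.219 mcg/mL.

-1.2 mcg/mL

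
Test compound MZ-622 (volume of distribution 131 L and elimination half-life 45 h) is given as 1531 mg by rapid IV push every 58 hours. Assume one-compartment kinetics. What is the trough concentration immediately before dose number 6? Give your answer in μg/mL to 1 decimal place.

f = (1/2)^(τ/t½) = (1/2)^(58/45) ≈ 0.4093.
C₀ = D/Vd = 1531/131 ≈ 11.687 μg/mL.
Before the 6th dose, 5 doses have been given. Superposition: Cmin = C₀·(f + f² + … + f^5).
≈ 11.687 × (0.4093 + 0.1675 + 0.0686 + 0.0281 + 0.0115) ≈ 11.687 × 0.6850 ≈ 8.006 μg/mL.

8.0 μg/mL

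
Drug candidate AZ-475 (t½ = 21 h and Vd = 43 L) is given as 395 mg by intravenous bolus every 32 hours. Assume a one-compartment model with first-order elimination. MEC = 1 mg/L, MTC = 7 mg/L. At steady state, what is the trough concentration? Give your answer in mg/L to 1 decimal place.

4.9 mg/L

τ/t½ = 32/21 ≈ 1.5238, so fraction remaining f = (1/2)^(32/21) ≈ 0.3478.
At steady state, accumulation factor R = 1/(1 − e^(−kτ)) ≈ 1.5333.
Each bolus raises the concentration by D/Vd = 395/43 ≈ 9.186 mg/L.
Cmax,ss = C₀/(1 − f) ≈ 9.186/0.6522 ≈ 14.085 mg/L.
One interval later, Cmin,ss = Cmax,ss·e^(−kτ) ≈ 14.085 × 0.3478 ≈ 4.899 mg/L.
Trough 4.9 mg/L vs MEC 1 mg/L: adequate.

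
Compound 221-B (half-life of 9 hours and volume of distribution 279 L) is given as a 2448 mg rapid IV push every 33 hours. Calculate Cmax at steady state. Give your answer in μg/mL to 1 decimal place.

Over one 33-h interval, 33/9 ≈ 3.6667 half-lives elapse, leaving f ≈ 0.0787 of each dose.
At steady state, accumulation factor R = 1/(1 − e^(−kτ)) ≈ 1.0854.
Each bolus raises the concentration by D/Vd = 2448/279 ≈ 8.774 μg/mL.
Steady-state peak Cmax,ss = C₀·R ≈ 8.774 × 1.0854 ≈ 9.523 μg/mL.

9.5 μg/mL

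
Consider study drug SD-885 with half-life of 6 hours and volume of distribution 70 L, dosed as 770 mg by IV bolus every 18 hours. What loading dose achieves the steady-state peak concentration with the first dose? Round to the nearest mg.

880 mg

f = (1/2)^(18/6) ≈ 0.125000; accumulation ratio R = 1/(1−f) ≈ 1.14286.
Loading dose to hit Cmax,ss on first dose: D_load = D_maint·R ≈ 770 × 1.14286 ≈ 880.00 mg.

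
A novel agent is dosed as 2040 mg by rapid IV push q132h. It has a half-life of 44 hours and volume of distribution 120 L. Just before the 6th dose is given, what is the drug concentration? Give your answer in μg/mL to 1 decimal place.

f = (1/2)^(τ/t½) = (1/2)^(132/44) ≈ 0.1250.
C₀ = D/Vd = 2040/120 ≈ 17.000 μg/mL.
Before the 6th dose, 5 doses have been given. Superposition: Cmin = C₀·(f + f² + … + f^5).
≈ 17.000 × (0.1250 + 0.0156 + 0.0020 + 0.0002 + 0.0000) ≈ 17.000 × 0.1428 ≈ 2.428 μg/mL.

2.4 μg/mL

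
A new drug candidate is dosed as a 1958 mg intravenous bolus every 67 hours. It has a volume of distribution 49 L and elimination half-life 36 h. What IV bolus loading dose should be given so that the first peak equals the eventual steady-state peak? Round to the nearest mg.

f = (1/2)^(67/36) ≈ 0.275264; accumulation ratio R = 1/(1−f) ≈ 1.37981.
Loading dose to hit Cmax,ss on first dose: D_load = D_maint·R ≈ 1958 × 1.37981 ≈ 2701.67 mg.

2702 mg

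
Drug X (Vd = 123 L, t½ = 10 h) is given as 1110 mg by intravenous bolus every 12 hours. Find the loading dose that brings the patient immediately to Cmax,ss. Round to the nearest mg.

f = (1/2)^(12/10) ≈ 0.435275; accumulation ratio R = 1/(1−f) ≈ 1.77077.
Loading dose to hit Cmax,ss on first dose: D_load = D_maint·R ≈ 1110 × 1.77077 ≈ 1965.55 mg.

1966 mg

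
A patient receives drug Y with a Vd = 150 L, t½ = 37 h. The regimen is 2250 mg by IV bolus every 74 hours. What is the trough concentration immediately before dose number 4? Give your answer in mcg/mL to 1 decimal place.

4.9 mcg/mL

f = (1/2)^(τ/t½) = (1/2)^(74/37) ≈ 0.2500.
C₀ = D/Vd = 2250/150 ≈ 15.000 mcg/mL.
Before the 4th dose, 3 doses have been given. Superposition: Cmin = C₀·(f + f² + … + f^3).
≈ 15.000 × (0.2500 + 0.0625 + 0.0156) ≈ 15.000 × 0.3281 ≈ 4.921 mcg/mL.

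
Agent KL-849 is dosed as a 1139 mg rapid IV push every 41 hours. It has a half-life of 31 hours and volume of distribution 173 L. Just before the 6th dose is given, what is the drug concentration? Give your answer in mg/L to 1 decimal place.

4.3 mg/L

f = (1/2)^(τ/t½) = (1/2)^(41/31) ≈ 0.3998.
C₀ = D/Vd = 1139/173 ≈ 6.584 mg/L.
Before the 6th dose, 5 doses have been given. Superposition: Cmin = C₀·(f + f² + … + f^5).
≈ 6.584 × (0.3998 + 0.1598 + 0.0639 + 0.0255 + 0.0102) ≈ 6.584 × 0.6592 ≈ 4.340 mg/L.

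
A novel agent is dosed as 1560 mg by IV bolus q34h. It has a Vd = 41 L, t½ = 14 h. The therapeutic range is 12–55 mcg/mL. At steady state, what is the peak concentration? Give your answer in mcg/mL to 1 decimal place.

46.7 mcg/mL

τ/t½ = 34/14 ≈ 2.4286, so fraction remaining f = (1/2)^(34/14) ≈ 0.1857.
Accumulation ratio R = 1/(1 − f) ≈ 1/0.8143 ≈ 1.2280.
Each bolus raises the concentration by D/Vd = 1560/41 ≈ 38.049 mcg/mL.
Steady-state peak Cmax,ss = C₀·R ≈ 38.049 × 1.2280 ≈ 46.724 mcg/mL.
Peak 46.7 mcg/mL vs MTC 55 mcg/mL: below toxic threshold.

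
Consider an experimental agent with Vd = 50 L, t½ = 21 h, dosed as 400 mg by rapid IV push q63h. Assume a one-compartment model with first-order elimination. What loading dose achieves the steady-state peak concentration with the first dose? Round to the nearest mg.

457 mg

f = (1/2)^(63/21) ≈ 0.125000; accumulation ratio R = 1/(1−f) ≈ 1.14286.
Loading dose to hit Cmax,ss on first dose: D_load = D_maint·R ≈ 400 × 1.14286 ≈ 457.14 mg.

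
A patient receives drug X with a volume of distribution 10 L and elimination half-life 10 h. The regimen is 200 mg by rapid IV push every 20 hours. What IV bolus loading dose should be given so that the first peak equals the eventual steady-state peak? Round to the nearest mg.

f = (1/2)^(20/10) ≈ 0.250000; accumulation ratio R = 1/(1−f) ≈ 1.33333.
Loading dose to hit Cmax,ss on first dose: D_load = D_maint·R ≈ 200 × 1.33333 ≈ 266.67 mg.

267 mg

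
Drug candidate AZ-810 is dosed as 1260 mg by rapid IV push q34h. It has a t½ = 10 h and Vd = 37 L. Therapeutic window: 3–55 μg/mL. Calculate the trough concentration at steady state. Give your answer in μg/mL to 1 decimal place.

k = ln2/t½ = ln2/10 ≈ 0.069315 h⁻¹; fraction remaining f = e^(−kτ) = e^(−0.069315×34) ≈ 0.0947.
At steady state, accumulation factor R = 1/(1 − e^(−kτ)) ≈ 1.1046.
Each bolus raises the concentration by D/Vd = 1260/37 ≈ 34.054 μg/mL.
Cmax,ss = C₀/(1 − f) ≈ 34.054/0.9053 ≈ 37.616 μg/mL.
Steady-state trough Cmin,ss = Cmax,ss·f ≈ 37.616 × 0.0947 ≈ 3.562 μg/mL.
Trough 3.6 μg/mL vs MEC 3 μg/mL: adequate.

3.6 μg/mL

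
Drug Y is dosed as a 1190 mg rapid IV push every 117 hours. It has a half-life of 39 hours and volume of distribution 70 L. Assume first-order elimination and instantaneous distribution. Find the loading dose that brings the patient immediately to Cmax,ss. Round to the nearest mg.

f = (1/2)^(117/39) ≈ 0.125000; accumulation ratio R = 1/(1−f) ≈ 1.14286.
Loading dose to hit Cmax,ss on first dose: D_load = D_maint·R ≈ 1190 × 1.14286 ≈ 1360.00 mg.

1360 mg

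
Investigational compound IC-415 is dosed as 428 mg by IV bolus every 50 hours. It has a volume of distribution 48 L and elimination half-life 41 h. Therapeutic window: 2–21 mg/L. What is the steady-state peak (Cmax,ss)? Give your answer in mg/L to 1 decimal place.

15.6 mg/L

k = ln2/t½ = ln2/41 ≈ 0.016906 h⁻¹; fraction remaining f = e^(−kτ) = e^(−0.016906×50) ≈ 0.4294.
At steady state, accumulation factor R = 1/(1 − e^(−kτ)) ≈ 1.7525.
Each bolus raises the concentration by D/Vd = 428/48 ≈ 8.917 mg/L.
Steady-state peak Cmax,ss = C₀·R ≈ 8.917 × 1.7525 ≈ 15.627 mg/L.
Peak 15.6 mg/L vs MTC 21 mg/L: below toxic threshold.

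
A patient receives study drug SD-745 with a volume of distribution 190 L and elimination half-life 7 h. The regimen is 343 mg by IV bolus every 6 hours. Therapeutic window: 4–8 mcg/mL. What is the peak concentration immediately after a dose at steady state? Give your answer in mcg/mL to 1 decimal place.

τ/t½ = 6/7 ≈ 0.85714, so fraction remaining f = (1/2)^(6/7) ≈ 0.5520.
Accumulation ratio R = 1/(1 − f) ≈ 1/0.4480 ≈ 2.2321.
Each bolus raises the concentration by D/Vd = 343/190 ≈ 1.805 mcg/mL.
Cmax,ss = C₀/(1 − f) ≈ 1.805/0.4480 ≈ 4.029 mcg/mL.
Peak 4.0 mcg/mL vs MTC 8 mcg/mL: below toxic threshold.

4.0 mcg/mL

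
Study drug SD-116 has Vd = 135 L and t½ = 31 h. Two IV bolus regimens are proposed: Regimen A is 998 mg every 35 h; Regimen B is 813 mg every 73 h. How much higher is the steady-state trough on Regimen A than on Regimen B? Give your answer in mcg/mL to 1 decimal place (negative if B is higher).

Regimen A: f = (1/2)^(35/31) ≈ 0.4572; Cmin,ss = (998/135)·f/(1−f) ≈ 6.227 mcg/mL.
Regimen B: f = (1/2)^(73/31) ≈ 0.1955; Cmin,ss = (813/135)·f/(1−f) ≈ 1.463 mcg/mL.
Difference ≈ 6.227 − 1.463 ≈ 4.764 mcg/mL.

4.8 mcg/mL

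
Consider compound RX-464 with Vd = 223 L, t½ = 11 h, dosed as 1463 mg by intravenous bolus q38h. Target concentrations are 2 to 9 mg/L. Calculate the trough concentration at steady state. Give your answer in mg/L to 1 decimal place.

Over one 38-h interval, 38/11 ≈ 3.4545 half-lives elapse, leaving f ≈ 0.0912 of each dose.
At steady state, accumulation factor R = 1/(1 − e^(−kτ)) ≈ 1.1004.
Single-dose peak C₀ = D/Vd = 1463/223 ≈ 6.561 mg/L.
Cmax,ss = C₀/(1 − f) ≈ 6.561/0.9088 ≈ 7.219 mg/L.
One interval later, Cmin,ss = Cmax,ss·e^(−kτ) ≈ 7.219 × 0.0912 ≈ 0.658 mg/L.
Trough 0.7 mg/L vs MEC 2 mg/L: subtherapeutic.

0.7 mg/L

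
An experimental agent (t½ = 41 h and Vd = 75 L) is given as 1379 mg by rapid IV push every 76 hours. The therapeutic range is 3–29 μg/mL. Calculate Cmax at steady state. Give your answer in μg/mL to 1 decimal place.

τ/t½ = 76/41 ≈ 1.8537, so fraction remaining f = (1/2)^(76/41) ≈ 0.2767.
Accumulation ratio R = 1/(1 − f) ≈ 1/0.7233 ≈ 1.3826.
Each bolus raises the concentration by D/Vd = 1379/75 ≈ 18.387 μg/mL.
Steady-state peak Cmax,ss = C₀·R ≈ 18.387 × 1.3826 ≈ 25.422 μg/mL.
Peak 25.4 μg/mL vs MTC 29 μg/mL: below toxic threshold.

25.4 μg/mL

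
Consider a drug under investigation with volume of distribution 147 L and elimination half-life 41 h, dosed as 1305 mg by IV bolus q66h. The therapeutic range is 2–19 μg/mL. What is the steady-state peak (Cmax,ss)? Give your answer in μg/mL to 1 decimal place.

13.2 μg/mL

τ/t½ = 66/41 ≈ 1.6098, so fraction remaining f = (1/2)^(66/41) ≈ 0.3277.
At steady state, accumulation factor R = 1/(1 − e^(−kτ)) ≈ 1.4874.
Single-dose peak C₀ = D/Vd = 1305/147 ≈ 8.878 μg/mL.
Cmax,ss = C₀/(1 − f) ≈ 8.878/0.6723 ≈ 13.205 μg/mL.
Peak 13.2 μg/mL vs MTC 19 μg/mL: below toxic threshold.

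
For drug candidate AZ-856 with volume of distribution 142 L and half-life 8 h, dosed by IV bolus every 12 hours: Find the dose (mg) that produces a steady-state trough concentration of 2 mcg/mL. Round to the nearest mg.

τ/t½ = 12/8 ≈ 1.5, so f = (1/2)^(12/8) ≈ 0.353553.
Cmin,ss = (D/Vd)·f/(1−f), so D = Cmin,ss·Vd·(1−f)/f.
D = 2 × 142 × (1−f)/f ≈ 2 × 142 × 1.82843 ≈ 519.27 mg.

519 mg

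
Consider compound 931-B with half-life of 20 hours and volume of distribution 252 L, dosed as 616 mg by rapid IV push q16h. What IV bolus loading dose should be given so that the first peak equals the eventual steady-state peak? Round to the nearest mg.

f = (1/2)^(16/20) ≈ 0.574349; accumulation ratio R = 1/(1−f) ≈ 2.34934.
Loading dose to hit Cmax,ss on first dose: D_load = D_maint·R ≈ 616 × 2.34934 ≈ 1447.19 mg.

1447 mg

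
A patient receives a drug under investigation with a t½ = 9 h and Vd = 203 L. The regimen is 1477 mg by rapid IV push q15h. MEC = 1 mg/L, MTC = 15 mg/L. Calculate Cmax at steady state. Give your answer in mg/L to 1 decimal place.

10.6 mg/L

Over one 15-h interval, 15/9 ≈ 1.6667 half-lives elapse, leaving f ≈ 0.3150 of each dose.
Accumulation ratio R = 1/(1 − f) ≈ 1/0.6850 ≈ 1.4599.
Each bolus raises the concentration by D/Vd = 1477/203 ≈ 7.276 mg/L.
Steady-state peak Cmax,ss = C₀·R ≈ 7.276 × 1.4599 ≈ 10.622 mg/L.
Peak 10.6 mg/L vs MTC 15 mg/L: below toxic threshold.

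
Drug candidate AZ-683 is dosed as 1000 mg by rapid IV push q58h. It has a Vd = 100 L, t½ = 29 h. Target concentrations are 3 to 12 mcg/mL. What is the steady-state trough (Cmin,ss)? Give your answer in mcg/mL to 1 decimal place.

3.3 mcg/mL

τ = 58 h = 2 half-lives, so f = (1/2)^2 = 0.25.
Accumulation ratio R = 1/(1 − f) = 1/0.75 = 4/3.
Single-dose peak C₀ = D/Vd = 1000/100 = 10 mcg/mL.
Steady-state peak Cmax,ss = C₀·R = 10 × 4/3 ≈ 13.333 mcg/mL.
Steady-state trough Cmin,ss = Cmax,ss·f ≈ 13.333 × 0.25 ≈ 3.333 mcg/mL.
Trough 3.3 mcg/mL vs MEC 3 mcg/mL: adequate.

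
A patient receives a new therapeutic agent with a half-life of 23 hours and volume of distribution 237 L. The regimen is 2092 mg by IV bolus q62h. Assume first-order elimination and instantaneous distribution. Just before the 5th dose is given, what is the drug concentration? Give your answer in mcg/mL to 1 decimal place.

1.6 mcg/mL

f = (1/2)^(τ/t½) = (1/2)^(62/23) ≈ 0.1544.
C₀ = D/Vd = 2092/237 ≈ 8.827 mcg/mL.
Before the 5th dose, 4 doses have been given. Superposition: Cmin = C₀·(f + f² + … + f^4).
≈ 8.827 × (0.1544 + 0.0238 + 0.0037 + 0.0006) ≈ 8.827 × 0.1825 ≈ 1.611 mcg/mL.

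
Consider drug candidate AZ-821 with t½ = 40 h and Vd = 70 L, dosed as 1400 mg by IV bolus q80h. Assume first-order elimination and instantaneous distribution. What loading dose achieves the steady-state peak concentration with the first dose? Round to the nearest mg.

f = (1/2)^(80/40) ≈ 0.250000; accumulation ratio R = 1/(1−f) ≈ 1.33333.
Loading dose to hit Cmax,ss on first dose: D_load = D_maint·R ≈ 1400 × 1.33333 ≈ 1866.66 mg.

1867 mg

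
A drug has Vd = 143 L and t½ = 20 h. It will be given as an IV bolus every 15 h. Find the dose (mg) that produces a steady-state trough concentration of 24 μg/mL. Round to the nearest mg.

2340 mg

τ/t½ = 15/20 ≈ 0.75, so f = (1/2)^(15/20) ≈ 0.594604.
Cmin,ss = (D/Vd)·f/(1−f), so D = Cmin,ss·Vd·(1−f)/f.
D = 24 × 143 × (1−f)/f ≈ 24 × 143 × 0.68179 ≈ 2339.90 mg.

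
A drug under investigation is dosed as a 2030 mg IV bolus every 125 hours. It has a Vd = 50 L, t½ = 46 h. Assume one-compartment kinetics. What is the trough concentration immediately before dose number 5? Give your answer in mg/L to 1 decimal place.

7.3 mg/L

f = (1/2)^(τ/t½) = (1/2)^(125/46) ≈ 0.1520.
C₀ = D/Vd = 2030/50 ≈ 40.600 mg/L.
Before the 5th dose, 4 doses have been given. Superposition: Cmin = C₀·(f + f² + … + f^4).
≈ 40.600 × (0.1520 + 0.0231 + 0.0035 + 0.0005) ≈ 40.600 × 0.1791 ≈ 7.271 mg/L.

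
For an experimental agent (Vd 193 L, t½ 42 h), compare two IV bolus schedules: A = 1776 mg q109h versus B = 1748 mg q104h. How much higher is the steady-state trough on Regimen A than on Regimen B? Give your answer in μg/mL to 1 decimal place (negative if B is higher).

Regimen A: f = (1/2)^(109/42) ≈ 0.1655; Cmin,ss = (1776/193)·f/(1−f) ≈ 1.825 μg/mL.
Regimen B: f = (1/2)^(104/42) ≈ 0.1797; Cmin,ss = (1748/193)·f/(1−f) ≈ 1.984 μg/mL.
Difference ≈ 1.825 − 1.984 ≈ -0.159 μg/mL.

-0.2 μg/mL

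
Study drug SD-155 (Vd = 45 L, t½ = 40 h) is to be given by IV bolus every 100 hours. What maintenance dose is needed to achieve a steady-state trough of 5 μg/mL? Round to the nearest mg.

τ/t½ = 100/40 ≈ 2.5, so f = (1/2)^(100/40) ≈ 0.176777.
Cmin,ss = (D/Vd)·f/(1−f), so D = Cmin,ss·Vd·(1−f)/f.
D = 5 × 45 × (1−f)/f ≈ 5 × 45 × 4.65684 ≈ 1047.79 mg.

1048 mg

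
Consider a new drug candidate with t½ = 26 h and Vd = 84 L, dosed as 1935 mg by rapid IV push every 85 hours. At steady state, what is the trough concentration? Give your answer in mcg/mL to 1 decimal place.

2.7 mcg/mL

τ/t½ = 85/26 ≈ 3.2692, so fraction remaining f = (1/2)^(85/26) ≈ 0.1037.
Accumulation ratio R = 1/(1 − f) ≈ 1/0.8963 ≈ 1.1157.
Each bolus raises the concentration by D/Vd = 1935/84 ≈ 23.036 mcg/mL.
Steady-state peak Cmax,ss = C₀·R ≈ 23.036 × 1.1157 ≈ 25.701 mcg/mL.
Steady-state trough Cmin,ss = Cmax,ss·f ≈ 25.701 × 0.1037 ≈ 2.665 mcg/mL.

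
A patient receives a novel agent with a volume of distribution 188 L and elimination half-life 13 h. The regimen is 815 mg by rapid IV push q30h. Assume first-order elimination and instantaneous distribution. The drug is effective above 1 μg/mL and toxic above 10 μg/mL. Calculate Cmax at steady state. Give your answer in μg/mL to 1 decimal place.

5.4 μg/mL

Over one 30-h interval, 30/13 ≈ 2.3077 half-lives elapse, leaving f ≈ 0.2020 of each dose.
At steady state, accumulation factor R = 1/(1 − e^(−kτ)) ≈ 1.2531.
Each bolus raises the concentration by D/Vd = 815/188 ≈ 4.335 μg/mL.
Steady-state peak Cmax,ss = C₀·R ≈ 4.335 × 1.2531 ≈ 5.432 μg/mL.
Peak 5.4 μg/mL vs MTC 10 μg/mL: below toxic threshold.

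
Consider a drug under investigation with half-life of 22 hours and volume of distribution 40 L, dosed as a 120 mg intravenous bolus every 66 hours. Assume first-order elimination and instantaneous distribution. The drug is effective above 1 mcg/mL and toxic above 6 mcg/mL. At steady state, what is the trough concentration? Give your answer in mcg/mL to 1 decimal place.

0.4 mcg/mL

τ = 66 h = 3 half-lives, so f = (1/2)^3 = 0.125.
Accumulation ratio R = 1/(1 − f) = 1/0.875 = 8/7.
Single-dose peak C₀ = D/Vd = 120/40 = 3 mcg/mL.
Steady-state peak Cmax,ss = C₀·R = 3 × 8/7 ≈ 3.429 mcg/mL.
Steady-state trough Cmin,ss = Cmax,ss·f ≈ 3.429 × 0.125 ≈ 0.429 mcg/mL.
Trough 0.4 mcg/mL vs MEC 1 mcg/mL: subtherapeutic.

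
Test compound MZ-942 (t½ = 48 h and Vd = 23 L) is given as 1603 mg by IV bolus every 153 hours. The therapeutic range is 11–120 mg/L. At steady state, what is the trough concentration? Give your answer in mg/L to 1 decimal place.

8.6 mg/L

k = ln2/t½ = ln2/48 ≈ 0.014441 h⁻¹; fraction remaining f = e^(−kτ) = e^(−0.014441×153) ≈ 0.1098.
Single-dose peak C₀ = D/Vd = 1603/23 ≈ 69.696 mg/L.
Steady-state trough Cmin,ss = C₀·f/(1−f) ≈ 69.696 × 0.1098/0.8902 ≈ 8.597 mg/L.
Trough 8.6 mg/L vs MEC 11 mg/L: subtherapeutic.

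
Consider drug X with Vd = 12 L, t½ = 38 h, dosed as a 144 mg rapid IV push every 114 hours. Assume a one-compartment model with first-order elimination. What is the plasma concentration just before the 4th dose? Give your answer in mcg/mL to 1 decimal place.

f = (1/2)^(τ/t½) = (1/2)^(114/38) ≈ 0.1250.
C₀ = D/Vd = 144/12 ≈ 12.000 mcg/mL.
Before the 4th dose, 3 doses have been given. Superposition: Cmin = C₀·(f + f² + … + f^3).
≈ 12.000 × (0.1250 + 0.0156 + 0.0020) ≈ 12.000 × 0.1426 ≈ 1.711 mcg/mL.

1.7 mcg/mL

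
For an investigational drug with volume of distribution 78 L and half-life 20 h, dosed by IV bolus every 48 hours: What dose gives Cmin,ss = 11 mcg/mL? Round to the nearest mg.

τ/t½ = 48/20 ≈ 2.4, so f = (1/2)^(48/20) ≈ 0.189465.
Cmin,ss = (D/Vd)·f/(1−f), so D = Cmin,ss·Vd·(1−f)/f.
D = 11 × 78 × (1−f)/f ≈ 11 × 78 × 4.27802 ≈ 3670.54 mg.

3671 mg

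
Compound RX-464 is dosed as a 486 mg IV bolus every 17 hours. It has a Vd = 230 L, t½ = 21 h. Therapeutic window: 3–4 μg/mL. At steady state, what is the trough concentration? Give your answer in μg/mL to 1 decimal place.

2.8 μg/mL

k = ln2/t½ = ln2/21 ≈ 0.033007 h⁻¹; fraction remaining f = e^(−kτ) = e^(−0.033007×17) ≈ 0.5706.
Single-dose peak C₀ = D/Vd = 486/230 ≈ 2.113 μg/mL.
Steady-state trough Cmin,ss = C₀·f/(1−f) ≈ 2.113 × 0.5706/0.4294 ≈ 2.808 μg/mL.
Trough 2.8 μg/mL vs MEC 3 μg/mL: subtherapeutic.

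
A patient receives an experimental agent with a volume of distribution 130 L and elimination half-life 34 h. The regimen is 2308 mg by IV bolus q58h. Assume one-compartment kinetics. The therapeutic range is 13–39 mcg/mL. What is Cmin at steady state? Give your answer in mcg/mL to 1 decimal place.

τ/t½ = 58/34 ≈ 1.7059, so fraction remaining f = (1/2)^(58/34) ≈ 0.3065.
Accumulation ratio R = 1/(1 − f) ≈ 1/0.6935 ≈ 1.4420.
Each bolus raises the concentration by D/Vd = 2308/130 ≈ 17.754 mcg/mL.
Cmax,ss = C₀/(1 − f) ≈ 17.754/0.6935 ≈ 25.601 mcg/mL.
Steady-state trough Cmin,ss = Cmax,ss·f ≈ 25.601 × 0.3065 ≈ 7.847 mcg/mL.
Trough 7.8 mcg/mL vs MEC 13 mcg/mL: subtherapeutic.

7.8 mcg/mL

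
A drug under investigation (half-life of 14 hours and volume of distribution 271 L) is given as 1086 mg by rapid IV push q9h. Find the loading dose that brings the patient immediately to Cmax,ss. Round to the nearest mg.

3020 mg

f = (1/2)^(9/14) ≈ 0.640443; accumulation ratio R = 1/(1−f) ≈ 2.78120.
Loading dose to hit Cmax,ss on first dose: D_load = D_maint·R ≈ 1086 × 2.78120 ≈ 3020.38 mg.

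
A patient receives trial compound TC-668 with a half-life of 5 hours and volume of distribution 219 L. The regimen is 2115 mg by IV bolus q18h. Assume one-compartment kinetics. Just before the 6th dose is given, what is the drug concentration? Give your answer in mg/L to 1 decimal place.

0.9 mg/L

f = (1/2)^(τ/t½) = (1/2)^(18/5) ≈ 0.0825.
C₀ = D/Vd = 2115/219 ≈ 9.658 mg/L.
Before the 6th dose, 5 doses have been given. Superposition: Cmin = C₀·(f + f² + … + f^5).
≈ 9.658 × (0.0825 + 0.0068 + 0.0006 + 0.0000 + 0.0000) ≈ 9.658 × 0.0899 ≈ 0.868 mg/L.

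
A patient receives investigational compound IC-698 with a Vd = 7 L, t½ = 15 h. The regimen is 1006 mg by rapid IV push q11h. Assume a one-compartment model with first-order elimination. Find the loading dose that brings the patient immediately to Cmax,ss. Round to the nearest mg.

2525 mg

f = (1/2)^(11/15) ≈ 0.601513; accumulation ratio R = 1/(1−f) ≈ 2.50949.
Loading dose to hit Cmax,ss on first dose: D_load = D_maint·R ≈ 1006 × 2.50949 ≈ 2524.55 mg.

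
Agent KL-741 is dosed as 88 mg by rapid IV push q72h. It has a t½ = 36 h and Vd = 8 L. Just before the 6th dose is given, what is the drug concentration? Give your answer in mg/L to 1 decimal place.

3.7 mg/L

f = (1/2)^(τ/t½) = (1/2)^(72/36) ≈ 0.2500.
C₀ = D/Vd = 88/8 ≈ 11.000 mg/L.
Before the 6th dose, 5 doses have been given. Superposition: Cmin = C₀·(f + f² + … + f^5).
≈ 11.000 × (0.2500 + 0.0625 + 0.0156 + 0.0039 + 0.0010) ≈ 11.000 × 0.3330 ≈ 3.663 mg/L.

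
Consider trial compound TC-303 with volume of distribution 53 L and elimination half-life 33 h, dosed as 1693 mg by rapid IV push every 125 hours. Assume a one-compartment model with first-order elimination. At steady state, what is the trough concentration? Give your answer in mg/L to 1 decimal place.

k = ln2/t½ = ln2/33 ≈ 0.021004 h⁻¹; fraction remaining f = e^(−kτ) = e^(−0.021004×125) ≈ 0.0724.
At steady state, accumulation factor R = 1/(1 − e^(−kτ)) ≈ 1.0781.
Single-dose peak C₀ = D/Vd = 1693/53 ≈ 31.943 mg/L.
Cmax,ss = C₀/(1 − f) ≈ 31.943/0.9276 ≈ 34.436 mg/L.
One interval later, Cmin,ss = Cmax,ss·e^(−kτ) ≈ 34.436 × 0.0724 ≈ 2.493 mg/L.

2.5 mg/L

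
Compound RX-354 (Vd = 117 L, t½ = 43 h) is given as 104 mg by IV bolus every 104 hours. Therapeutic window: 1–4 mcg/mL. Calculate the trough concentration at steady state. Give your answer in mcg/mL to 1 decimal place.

0.2 mcg/mL

τ/t½ = 104/43 ≈ 2.4186, so fraction remaining f = (1/2)^(104/43) ≈ 0.1870.
At steady state, accumulation factor R = 1/(1 − e^(−kτ)) ≈ 1.2300.
Each bolus raises the concentration by D/Vd = 104/117 ≈ 0.889 mcg/mL.
Cmax,ss = C₀/(1 − f) ≈ 0.889/0.8130 ≈ 1.093 mcg/mL.
One interval later, Cmin,ss = Cmax,ss·e^(−kτ) ≈ 1.093 × 0.1870 ≈ 0.204 mcg/mL.
Trough 0.2 mcg/mL vs MEC 1 mcg/mL: subtherapeutic.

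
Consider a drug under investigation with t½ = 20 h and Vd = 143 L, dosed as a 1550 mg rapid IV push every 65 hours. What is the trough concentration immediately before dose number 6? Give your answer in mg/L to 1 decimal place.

f = (1/2)^(τ/t½) = (1/2)^(65/20) ≈ 0.1051.
C₀ = D/Vd = 1550/143 ≈ 10.839 mg/L.
Before the 6th dose, 5 doses have been given. Superposition: Cmin = C₀·(f + f² + … + f^5).
≈ 10.839 × (0.1051 + 0.0110 + 0.0012 + 0.0001 + 0.0000) ≈ 10.839 × 0.1174 ≈ 1.272 mg/L.

1.3 mg/L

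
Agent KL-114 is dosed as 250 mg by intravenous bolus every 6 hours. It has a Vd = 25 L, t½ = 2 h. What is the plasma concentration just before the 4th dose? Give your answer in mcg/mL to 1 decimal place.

f = (1/2)^(τ/t½) = (1/2)^(6/2) ≈ 0.1250.
C₀ = D/Vd = 250/25 ≈ 10.000 mcg/mL.
Before the 4th dose, 3 doses have been given. Superposition: Cmin = C₀·(f + f² + … + f^3).
≈ 10.000 × (0.1250 + 0.0156 + 0.0020) ≈ 10.000 × 0.1426 ≈ 1.426 mcg/mL.

1.4 mcg/mL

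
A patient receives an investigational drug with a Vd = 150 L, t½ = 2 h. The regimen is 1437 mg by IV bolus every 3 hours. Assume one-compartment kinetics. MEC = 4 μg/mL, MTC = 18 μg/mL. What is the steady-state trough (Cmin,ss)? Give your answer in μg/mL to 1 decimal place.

Over one 3-h interval, 3/2 ≈ 1.5 half-lives elapse, leaving f ≈ 0.3536 of each dose.
Accumulation ratio R = 1/(1 − f) ≈ 1/0.6464 ≈ 1.5470.
Single-dose peak C₀ = D/Vd = 1437/150 ≈ 9.580 μg/mL.
Cmax,ss = C₀/(1 − f) ≈ 9.580/0.6464 ≈ 14.821 μg/mL.
Steady-state trough Cmin,ss = Cmax,ss·f ≈ 14.821 × 0.3536 ≈ 5.241 μg/mL.
Trough 5.2 μg/mL vs MEC 4 μg/mL: adequate.

5.2 μg/mL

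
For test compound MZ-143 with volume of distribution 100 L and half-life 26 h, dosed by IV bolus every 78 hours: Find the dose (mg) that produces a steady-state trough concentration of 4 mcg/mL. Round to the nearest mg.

2800 mg

τ/t½ = 78/26 ≈ 3, so f = (1/2)^(78/26) ≈ 0.125000.
Cmin,ss = (D/Vd)·f/(1−f), so D = Cmin,ss·Vd·(1−f)/f.
D = 4 × 100 × (1−f)/f ≈ 4 × 100 × 7.00000 ≈ 2800.00 mg.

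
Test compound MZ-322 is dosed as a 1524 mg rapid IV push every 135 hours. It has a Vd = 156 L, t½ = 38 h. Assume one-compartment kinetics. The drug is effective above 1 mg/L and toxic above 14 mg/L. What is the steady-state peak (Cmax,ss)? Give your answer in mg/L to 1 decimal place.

k = ln2/t½ = ln2/38 ≈ 0.018241 h⁻¹; fraction remaining f = e^(−kτ) = e^(−0.018241×135) ≈ 0.0852.
At steady state, accumulation factor R = 1/(1 − e^(−kτ)) ≈ 1.0931.
Each bolus raises the concentration by D/Vd = 1524/156 ≈ 9.769 mg/L.
Cmax,ss = C₀/(1 − f) ≈ 9.769/0.9148 ≈ 10.679 mg/L.
Peak 10.7 mg/L vs MTC 14 mg/L: below toxic threshold.

10.7 mg/L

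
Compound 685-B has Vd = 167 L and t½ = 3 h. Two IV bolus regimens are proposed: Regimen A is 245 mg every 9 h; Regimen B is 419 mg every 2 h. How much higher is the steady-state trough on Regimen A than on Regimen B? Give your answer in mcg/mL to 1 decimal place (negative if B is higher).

-4.1 mcg/mL

Regimen A: f = (1/2)^(9/3) ≈ 0.1250; Cmin,ss = (245/167)·f/(1−f) ≈ 0.210 mcg/mL.
Regimen B: f = (1/2)^(2/3) ≈ 0.6300; Cmin,ss = (419/167)·f/(1−f) ≈ 4.272 mcg/mL.
Difference ≈ 0.210 − 4.272 ≈ -4.062 mcg/mL.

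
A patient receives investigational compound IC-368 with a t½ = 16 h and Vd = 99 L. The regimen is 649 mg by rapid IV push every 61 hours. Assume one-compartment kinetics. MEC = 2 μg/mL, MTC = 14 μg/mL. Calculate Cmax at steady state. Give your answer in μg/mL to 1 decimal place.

7.1 μg/mL

τ/t½ = 61/16 ≈ 3.8125, so fraction remaining f = (1/2)^(61/16) ≈ 0.0712.
At steady state, accumulation factor R = 1/(1 − e^(−kτ)) ≈ 1.0767.
Each bolus raises the concentration by D/Vd = 649/99 ≈ 6.556 μg/mL.
Cmax,ss = C₀/(1 − f) ≈ 6.556/0.9288 ≈ 7.059 μg/mL.
Peak 7.1 μg/mL vs MTC 14 μg/mL: below toxic threshold.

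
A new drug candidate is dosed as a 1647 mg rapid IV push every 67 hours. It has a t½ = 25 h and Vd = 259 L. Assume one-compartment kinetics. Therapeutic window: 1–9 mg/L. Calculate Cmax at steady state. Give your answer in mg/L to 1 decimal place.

7.5 mg/L

τ/t½ = 67/25 ≈ 2.68, so fraction remaining f = (1/2)^(67/25) ≈ 0.1560.
Accumulation ratio R = 1/(1 − f) ≈ 1/0.8440 ≈ 1.1848.
Single-dose peak C₀ = D/Vd = 1647/259 ≈ 6.359 mg/L.
Steady-state peak Cmax,ss = C₀·R ≈ 6.359 × 1.1848 ≈ 7.534 mg/L.
Peak 7.5 mg/L vs MTC 9 mg/L: below toxic threshold.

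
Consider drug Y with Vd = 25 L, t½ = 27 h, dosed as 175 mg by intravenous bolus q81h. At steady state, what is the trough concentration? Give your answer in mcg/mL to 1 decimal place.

1.0 mcg/mL

The dosing interval is 3 half-lives, so f = 2^(−3) = 0.125.
Accumulation ratio R = 1/(1 − f) = 1/0.875 = 8/7.
Single-dose peak C₀ = D/Vd = 175/25 = 7 mcg/mL.
Steady-state peak Cmax,ss = C₀·R = 7 × 8/7 ≈ 8.000 mcg/mL.
Steady-state trough Cmin,ss = Cmax,ss·f ≈ 8.000 × 0.125 ≈ 1.000 mcg/mL.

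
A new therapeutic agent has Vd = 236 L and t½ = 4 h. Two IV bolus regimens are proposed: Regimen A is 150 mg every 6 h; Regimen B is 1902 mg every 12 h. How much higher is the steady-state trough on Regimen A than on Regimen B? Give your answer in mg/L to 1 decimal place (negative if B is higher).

-0.8 mg/L

Regimen A: f = (1/2)^(6/4) ≈ 0.3536; Cmin,ss = (150/236)·f/(1−f) ≈ 0.348 mg/L.
Regimen B: f = (1/2)^(12/4) ≈ 0.1250; Cmin,ss = (1902/236)·f/(1−f) ≈ 1.151 mg/L.
Difference ≈ 0.348 − 1.151 ≈ -0.803 mg/L.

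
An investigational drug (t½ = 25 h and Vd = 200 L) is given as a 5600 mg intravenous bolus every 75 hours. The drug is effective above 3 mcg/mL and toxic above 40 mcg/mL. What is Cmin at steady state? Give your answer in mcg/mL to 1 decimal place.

4.0 mcg/mL

The dosing interval is 3 half-lives, so f = 2^(−3) = 0.125.
At steady state, R = 1/(1 − 0.125) = 8/7.
Single-dose peak C₀ = D/Vd = 5600/200 = 28 mcg/mL.
Steady-state peak Cmax,ss = C₀·R = 28 × 8/7 ≈ 32.000 mcg/mL.
Steady-state trough Cmin,ss = Cmax,ss·f ≈ 32.000 × 0.125 ≈ 4.000 mcg/mL.
Trough 4.0 mcg/mL vs MEC 3 mcg/mL: adequate.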